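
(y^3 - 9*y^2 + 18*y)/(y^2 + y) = (y^2 - 9*y + 18)/(y + 1)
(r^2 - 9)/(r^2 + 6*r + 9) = (r - 3)/(r + 3)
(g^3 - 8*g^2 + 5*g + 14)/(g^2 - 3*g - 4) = (g^2 - 9*g + 14)/(g - 4)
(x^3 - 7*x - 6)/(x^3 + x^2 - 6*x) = (x^3 - 7*x - 6)/(x*(x^2 + x - 6))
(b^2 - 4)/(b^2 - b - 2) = (b + 2)/(b + 1)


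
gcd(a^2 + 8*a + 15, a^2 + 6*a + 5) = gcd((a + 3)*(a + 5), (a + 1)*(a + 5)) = a + 5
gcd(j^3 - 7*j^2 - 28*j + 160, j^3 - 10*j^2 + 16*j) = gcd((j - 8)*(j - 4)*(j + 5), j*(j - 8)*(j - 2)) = j - 8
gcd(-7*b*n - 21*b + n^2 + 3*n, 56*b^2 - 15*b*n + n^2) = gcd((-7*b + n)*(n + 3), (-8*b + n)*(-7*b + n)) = 7*b - n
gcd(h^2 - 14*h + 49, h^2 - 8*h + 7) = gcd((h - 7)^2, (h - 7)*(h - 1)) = h - 7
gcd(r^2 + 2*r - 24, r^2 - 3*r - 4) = r - 4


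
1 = 1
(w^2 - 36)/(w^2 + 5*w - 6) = (w - 6)/(w - 1)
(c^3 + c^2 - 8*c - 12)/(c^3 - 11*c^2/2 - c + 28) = 2*(c^2 - c - 6)/(2*c^2 - 15*c + 28)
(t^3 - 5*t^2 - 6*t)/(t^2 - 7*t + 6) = t*(t + 1)/(t - 1)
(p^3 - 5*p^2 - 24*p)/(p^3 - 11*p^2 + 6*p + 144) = p/(p - 6)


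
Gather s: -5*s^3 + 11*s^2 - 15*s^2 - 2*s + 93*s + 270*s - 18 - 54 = -5*s^3 - 4*s^2 + 361*s - 72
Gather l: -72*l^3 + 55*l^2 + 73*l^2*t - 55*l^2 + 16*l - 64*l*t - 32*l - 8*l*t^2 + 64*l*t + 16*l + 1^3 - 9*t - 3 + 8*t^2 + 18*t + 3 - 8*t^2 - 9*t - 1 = -72*l^3 + 73*l^2*t - 8*l*t^2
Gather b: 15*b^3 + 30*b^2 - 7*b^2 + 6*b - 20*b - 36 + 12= 15*b^3 + 23*b^2 - 14*b - 24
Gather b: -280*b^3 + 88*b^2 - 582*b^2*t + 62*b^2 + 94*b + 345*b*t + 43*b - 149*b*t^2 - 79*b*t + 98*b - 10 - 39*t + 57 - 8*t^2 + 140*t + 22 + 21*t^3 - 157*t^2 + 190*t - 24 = -280*b^3 + b^2*(150 - 582*t) + b*(-149*t^2 + 266*t + 235) + 21*t^3 - 165*t^2 + 291*t + 45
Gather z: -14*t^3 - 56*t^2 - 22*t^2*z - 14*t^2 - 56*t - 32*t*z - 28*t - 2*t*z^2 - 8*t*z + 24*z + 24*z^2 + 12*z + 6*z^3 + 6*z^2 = -14*t^3 - 70*t^2 - 84*t + 6*z^3 + z^2*(30 - 2*t) + z*(-22*t^2 - 40*t + 36)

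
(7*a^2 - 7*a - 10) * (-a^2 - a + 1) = -7*a^4 + 24*a^2 + 3*a - 10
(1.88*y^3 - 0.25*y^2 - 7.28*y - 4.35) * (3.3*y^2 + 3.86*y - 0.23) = 6.204*y^5 + 6.4318*y^4 - 25.4214*y^3 - 42.3983*y^2 - 15.1166*y + 1.0005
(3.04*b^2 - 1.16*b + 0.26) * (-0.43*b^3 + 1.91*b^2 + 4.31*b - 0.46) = -1.3072*b^5 + 6.3052*b^4 + 10.775*b^3 - 5.9014*b^2 + 1.6542*b - 0.1196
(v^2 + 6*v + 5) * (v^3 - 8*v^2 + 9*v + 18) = v^5 - 2*v^4 - 34*v^3 + 32*v^2 + 153*v + 90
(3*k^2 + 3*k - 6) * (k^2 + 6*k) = 3*k^4 + 21*k^3 + 12*k^2 - 36*k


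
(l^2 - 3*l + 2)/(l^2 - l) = (l - 2)/l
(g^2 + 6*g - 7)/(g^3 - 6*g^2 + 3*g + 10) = (g^2 + 6*g - 7)/(g^3 - 6*g^2 + 3*g + 10)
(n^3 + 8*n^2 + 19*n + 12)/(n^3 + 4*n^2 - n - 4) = (n + 3)/(n - 1)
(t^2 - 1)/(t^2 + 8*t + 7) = (t - 1)/(t + 7)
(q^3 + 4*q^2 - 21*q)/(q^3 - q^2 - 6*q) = (q + 7)/(q + 2)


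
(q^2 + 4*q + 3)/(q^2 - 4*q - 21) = (q + 1)/(q - 7)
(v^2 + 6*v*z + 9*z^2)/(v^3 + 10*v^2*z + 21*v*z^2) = (v + 3*z)/(v*(v + 7*z))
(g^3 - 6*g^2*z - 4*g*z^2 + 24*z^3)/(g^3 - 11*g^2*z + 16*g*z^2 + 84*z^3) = (-g + 2*z)/(-g + 7*z)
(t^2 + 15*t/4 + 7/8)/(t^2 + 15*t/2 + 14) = (t + 1/4)/(t + 4)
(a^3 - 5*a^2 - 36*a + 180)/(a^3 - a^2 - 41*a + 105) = (a^2 - 36)/(a^2 + 4*a - 21)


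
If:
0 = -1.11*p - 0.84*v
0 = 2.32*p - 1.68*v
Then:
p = 0.00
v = 0.00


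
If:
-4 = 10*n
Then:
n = -2/5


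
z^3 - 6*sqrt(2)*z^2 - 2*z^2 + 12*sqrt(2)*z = z*(z - 2)*(z - 6*sqrt(2))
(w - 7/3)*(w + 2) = w^2 - w/3 - 14/3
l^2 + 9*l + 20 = (l + 4)*(l + 5)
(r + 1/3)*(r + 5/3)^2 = r^3 + 11*r^2/3 + 35*r/9 + 25/27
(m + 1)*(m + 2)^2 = m^3 + 5*m^2 + 8*m + 4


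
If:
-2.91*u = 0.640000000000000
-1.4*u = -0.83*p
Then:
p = -0.37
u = -0.22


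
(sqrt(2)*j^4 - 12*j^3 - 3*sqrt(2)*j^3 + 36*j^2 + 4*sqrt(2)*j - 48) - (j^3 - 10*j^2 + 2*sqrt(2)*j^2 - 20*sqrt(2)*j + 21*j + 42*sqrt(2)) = sqrt(2)*j^4 - 13*j^3 - 3*sqrt(2)*j^3 - 2*sqrt(2)*j^2 + 46*j^2 - 21*j + 24*sqrt(2)*j - 42*sqrt(2) - 48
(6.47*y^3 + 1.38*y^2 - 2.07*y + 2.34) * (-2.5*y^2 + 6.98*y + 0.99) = -16.175*y^5 + 41.7106*y^4 + 21.2127*y^3 - 18.9324*y^2 + 14.2839*y + 2.3166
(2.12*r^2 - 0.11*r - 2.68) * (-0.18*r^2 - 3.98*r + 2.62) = -0.3816*r^4 - 8.4178*r^3 + 6.4746*r^2 + 10.3782*r - 7.0216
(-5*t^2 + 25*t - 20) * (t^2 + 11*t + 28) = -5*t^4 - 30*t^3 + 115*t^2 + 480*t - 560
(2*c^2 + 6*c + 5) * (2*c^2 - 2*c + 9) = 4*c^4 + 8*c^3 + 16*c^2 + 44*c + 45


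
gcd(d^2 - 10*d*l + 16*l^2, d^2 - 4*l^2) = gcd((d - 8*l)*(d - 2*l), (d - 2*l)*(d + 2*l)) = d - 2*l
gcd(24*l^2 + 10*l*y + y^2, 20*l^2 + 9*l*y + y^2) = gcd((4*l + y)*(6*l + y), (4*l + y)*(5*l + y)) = 4*l + y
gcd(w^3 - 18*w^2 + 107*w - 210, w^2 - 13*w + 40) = w - 5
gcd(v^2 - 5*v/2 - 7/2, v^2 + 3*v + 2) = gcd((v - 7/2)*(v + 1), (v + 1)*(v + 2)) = v + 1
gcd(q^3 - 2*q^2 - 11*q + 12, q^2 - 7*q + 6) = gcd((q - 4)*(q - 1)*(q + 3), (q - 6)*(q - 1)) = q - 1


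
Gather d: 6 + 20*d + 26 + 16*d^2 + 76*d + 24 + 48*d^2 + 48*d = 64*d^2 + 144*d + 56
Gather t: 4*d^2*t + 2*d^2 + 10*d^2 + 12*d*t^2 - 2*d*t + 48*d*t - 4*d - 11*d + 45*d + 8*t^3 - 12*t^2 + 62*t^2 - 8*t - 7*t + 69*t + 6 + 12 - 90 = 12*d^2 + 30*d + 8*t^3 + t^2*(12*d + 50) + t*(4*d^2 + 46*d + 54) - 72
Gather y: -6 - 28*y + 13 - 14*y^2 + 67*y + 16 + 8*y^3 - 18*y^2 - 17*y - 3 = 8*y^3 - 32*y^2 + 22*y + 20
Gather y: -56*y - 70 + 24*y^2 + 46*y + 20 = 24*y^2 - 10*y - 50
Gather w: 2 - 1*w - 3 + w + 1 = 0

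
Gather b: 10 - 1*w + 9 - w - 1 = 18 - 2*w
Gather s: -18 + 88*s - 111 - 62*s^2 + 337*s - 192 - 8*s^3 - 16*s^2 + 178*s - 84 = -8*s^3 - 78*s^2 + 603*s - 405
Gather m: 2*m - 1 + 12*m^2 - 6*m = 12*m^2 - 4*m - 1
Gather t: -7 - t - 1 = -t - 8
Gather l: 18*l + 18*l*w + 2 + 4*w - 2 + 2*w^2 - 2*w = l*(18*w + 18) + 2*w^2 + 2*w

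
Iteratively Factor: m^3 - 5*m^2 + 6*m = (m - 3)*(m^2 - 2*m) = (m - 3)*(m - 2)*(m)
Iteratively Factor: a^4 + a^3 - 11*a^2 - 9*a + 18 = (a + 3)*(a^3 - 2*a^2 - 5*a + 6) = (a + 2)*(a + 3)*(a^2 - 4*a + 3) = (a - 3)*(a + 2)*(a + 3)*(a - 1)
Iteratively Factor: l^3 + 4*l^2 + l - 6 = (l + 3)*(l^2 + l - 2) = (l + 2)*(l + 3)*(l - 1)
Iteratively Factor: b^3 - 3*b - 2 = (b + 1)*(b^2 - b - 2) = (b - 2)*(b + 1)*(b + 1)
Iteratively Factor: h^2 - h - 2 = (h + 1)*(h - 2)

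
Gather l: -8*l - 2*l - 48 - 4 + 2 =-10*l - 50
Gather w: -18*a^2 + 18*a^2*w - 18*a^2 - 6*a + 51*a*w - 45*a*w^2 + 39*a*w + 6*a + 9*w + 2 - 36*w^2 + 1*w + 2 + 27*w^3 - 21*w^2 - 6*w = -36*a^2 + 27*w^3 + w^2*(-45*a - 57) + w*(18*a^2 + 90*a + 4) + 4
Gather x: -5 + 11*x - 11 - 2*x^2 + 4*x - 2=-2*x^2 + 15*x - 18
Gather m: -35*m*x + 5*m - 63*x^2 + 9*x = m*(5 - 35*x) - 63*x^2 + 9*x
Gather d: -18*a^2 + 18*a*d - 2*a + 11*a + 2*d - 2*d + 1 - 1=-18*a^2 + 18*a*d + 9*a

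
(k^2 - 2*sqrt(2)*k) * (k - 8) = k^3 - 8*k^2 - 2*sqrt(2)*k^2 + 16*sqrt(2)*k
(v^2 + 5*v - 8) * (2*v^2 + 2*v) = 2*v^4 + 12*v^3 - 6*v^2 - 16*v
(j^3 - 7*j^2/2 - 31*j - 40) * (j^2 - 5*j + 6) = j^5 - 17*j^4/2 - 15*j^3/2 + 94*j^2 + 14*j - 240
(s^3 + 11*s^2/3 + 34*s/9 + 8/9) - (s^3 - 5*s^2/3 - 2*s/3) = 16*s^2/3 + 40*s/9 + 8/9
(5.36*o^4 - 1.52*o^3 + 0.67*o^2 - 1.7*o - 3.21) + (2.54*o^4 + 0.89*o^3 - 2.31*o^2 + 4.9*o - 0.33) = 7.9*o^4 - 0.63*o^3 - 1.64*o^2 + 3.2*o - 3.54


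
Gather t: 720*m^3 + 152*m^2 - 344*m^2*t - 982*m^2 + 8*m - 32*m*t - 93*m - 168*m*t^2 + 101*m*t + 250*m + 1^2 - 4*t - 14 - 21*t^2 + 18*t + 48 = 720*m^3 - 830*m^2 + 165*m + t^2*(-168*m - 21) + t*(-344*m^2 + 69*m + 14) + 35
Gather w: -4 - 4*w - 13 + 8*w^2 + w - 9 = 8*w^2 - 3*w - 26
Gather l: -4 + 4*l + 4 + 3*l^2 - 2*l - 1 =3*l^2 + 2*l - 1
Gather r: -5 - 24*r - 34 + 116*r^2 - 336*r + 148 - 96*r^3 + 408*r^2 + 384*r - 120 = -96*r^3 + 524*r^2 + 24*r - 11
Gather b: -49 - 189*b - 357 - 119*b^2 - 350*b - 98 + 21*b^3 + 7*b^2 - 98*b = 21*b^3 - 112*b^2 - 637*b - 504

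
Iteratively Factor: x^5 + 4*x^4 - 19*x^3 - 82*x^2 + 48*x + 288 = (x + 3)*(x^4 + x^3 - 22*x^2 - 16*x + 96) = (x - 4)*(x + 3)*(x^3 + 5*x^2 - 2*x - 24) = (x - 4)*(x + 3)^2*(x^2 + 2*x - 8) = (x - 4)*(x - 2)*(x + 3)^2*(x + 4)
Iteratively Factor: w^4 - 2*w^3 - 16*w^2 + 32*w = (w - 4)*(w^3 + 2*w^2 - 8*w) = (w - 4)*(w + 4)*(w^2 - 2*w) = w*(w - 4)*(w + 4)*(w - 2)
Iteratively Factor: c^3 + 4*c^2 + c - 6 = (c + 2)*(c^2 + 2*c - 3) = (c + 2)*(c + 3)*(c - 1)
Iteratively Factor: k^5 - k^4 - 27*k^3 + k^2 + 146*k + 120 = (k + 1)*(k^4 - 2*k^3 - 25*k^2 + 26*k + 120) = (k + 1)*(k + 4)*(k^3 - 6*k^2 - k + 30) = (k - 5)*(k + 1)*(k + 4)*(k^2 - k - 6) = (k - 5)*(k + 1)*(k + 2)*(k + 4)*(k - 3)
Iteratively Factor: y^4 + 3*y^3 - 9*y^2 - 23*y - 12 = (y + 4)*(y^3 - y^2 - 5*y - 3) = (y + 1)*(y + 4)*(y^2 - 2*y - 3) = (y - 3)*(y + 1)*(y + 4)*(y + 1)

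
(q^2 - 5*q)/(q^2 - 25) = q/(q + 5)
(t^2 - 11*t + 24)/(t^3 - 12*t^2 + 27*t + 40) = (t - 3)/(t^2 - 4*t - 5)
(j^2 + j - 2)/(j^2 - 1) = (j + 2)/(j + 1)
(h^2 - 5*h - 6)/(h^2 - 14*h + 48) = (h + 1)/(h - 8)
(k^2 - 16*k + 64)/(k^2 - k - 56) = (k - 8)/(k + 7)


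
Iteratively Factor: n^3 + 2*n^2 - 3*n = (n - 1)*(n^2 + 3*n) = (n - 1)*(n + 3)*(n)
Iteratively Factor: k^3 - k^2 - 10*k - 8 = (k + 2)*(k^2 - 3*k - 4) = (k + 1)*(k + 2)*(k - 4)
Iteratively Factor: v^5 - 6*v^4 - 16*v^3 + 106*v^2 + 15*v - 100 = (v - 5)*(v^4 - v^3 - 21*v^2 + v + 20) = (v - 5)*(v + 4)*(v^3 - 5*v^2 - v + 5) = (v - 5)*(v - 1)*(v + 4)*(v^2 - 4*v - 5) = (v - 5)*(v - 1)*(v + 1)*(v + 4)*(v - 5)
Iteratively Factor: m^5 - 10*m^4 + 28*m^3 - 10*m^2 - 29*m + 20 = (m + 1)*(m^4 - 11*m^3 + 39*m^2 - 49*m + 20) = (m - 5)*(m + 1)*(m^3 - 6*m^2 + 9*m - 4) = (m - 5)*(m - 4)*(m + 1)*(m^2 - 2*m + 1) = (m - 5)*(m - 4)*(m - 1)*(m + 1)*(m - 1)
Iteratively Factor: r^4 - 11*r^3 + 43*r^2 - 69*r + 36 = (r - 1)*(r^3 - 10*r^2 + 33*r - 36) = (r - 3)*(r - 1)*(r^2 - 7*r + 12) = (r - 4)*(r - 3)*(r - 1)*(r - 3)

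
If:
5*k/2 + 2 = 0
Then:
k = -4/5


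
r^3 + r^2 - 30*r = r*(r - 5)*(r + 6)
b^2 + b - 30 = (b - 5)*(b + 6)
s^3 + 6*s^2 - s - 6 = (s - 1)*(s + 1)*(s + 6)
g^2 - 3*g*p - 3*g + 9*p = (g - 3)*(g - 3*p)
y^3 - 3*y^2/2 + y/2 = y*(y - 1)*(y - 1/2)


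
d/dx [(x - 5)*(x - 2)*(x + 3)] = 3*x^2 - 8*x - 11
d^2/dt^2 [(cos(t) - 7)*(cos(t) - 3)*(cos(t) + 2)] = -7*cos(t)/4 + 16*cos(2*t) - 9*cos(3*t)/4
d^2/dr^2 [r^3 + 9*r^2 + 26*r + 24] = 6*r + 18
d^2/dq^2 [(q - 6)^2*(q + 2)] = 6*q - 20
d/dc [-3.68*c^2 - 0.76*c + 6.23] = -7.36*c - 0.76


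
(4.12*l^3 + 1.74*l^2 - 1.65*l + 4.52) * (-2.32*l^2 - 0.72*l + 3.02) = -9.5584*l^5 - 7.0032*l^4 + 15.0176*l^3 - 4.0436*l^2 - 8.2374*l + 13.6504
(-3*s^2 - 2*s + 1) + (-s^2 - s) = -4*s^2 - 3*s + 1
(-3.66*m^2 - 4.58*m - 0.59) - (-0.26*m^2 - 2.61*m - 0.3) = -3.4*m^2 - 1.97*m - 0.29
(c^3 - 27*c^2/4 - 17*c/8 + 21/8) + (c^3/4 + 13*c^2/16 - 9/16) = 5*c^3/4 - 95*c^2/16 - 17*c/8 + 33/16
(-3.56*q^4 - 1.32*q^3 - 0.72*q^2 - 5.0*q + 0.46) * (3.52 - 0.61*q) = 2.1716*q^5 - 11.726*q^4 - 4.2072*q^3 + 0.5156*q^2 - 17.8806*q + 1.6192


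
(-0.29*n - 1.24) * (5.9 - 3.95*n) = 1.1455*n^2 + 3.187*n - 7.316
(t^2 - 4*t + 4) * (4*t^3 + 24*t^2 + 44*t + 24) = 4*t^5 + 8*t^4 - 36*t^3 - 56*t^2 + 80*t + 96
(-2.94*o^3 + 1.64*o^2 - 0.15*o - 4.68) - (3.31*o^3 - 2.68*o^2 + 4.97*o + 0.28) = -6.25*o^3 + 4.32*o^2 - 5.12*o - 4.96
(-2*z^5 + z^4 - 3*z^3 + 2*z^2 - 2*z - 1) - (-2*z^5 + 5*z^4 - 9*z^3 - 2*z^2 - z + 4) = -4*z^4 + 6*z^3 + 4*z^2 - z - 5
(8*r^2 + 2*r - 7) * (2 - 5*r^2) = -40*r^4 - 10*r^3 + 51*r^2 + 4*r - 14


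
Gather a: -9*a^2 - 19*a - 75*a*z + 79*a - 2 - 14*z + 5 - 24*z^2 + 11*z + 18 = -9*a^2 + a*(60 - 75*z) - 24*z^2 - 3*z + 21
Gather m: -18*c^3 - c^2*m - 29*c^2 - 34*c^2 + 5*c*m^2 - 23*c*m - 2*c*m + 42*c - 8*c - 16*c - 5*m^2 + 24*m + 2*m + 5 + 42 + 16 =-18*c^3 - 63*c^2 + 18*c + m^2*(5*c - 5) + m*(-c^2 - 25*c + 26) + 63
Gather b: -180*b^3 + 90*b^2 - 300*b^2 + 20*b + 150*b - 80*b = -180*b^3 - 210*b^2 + 90*b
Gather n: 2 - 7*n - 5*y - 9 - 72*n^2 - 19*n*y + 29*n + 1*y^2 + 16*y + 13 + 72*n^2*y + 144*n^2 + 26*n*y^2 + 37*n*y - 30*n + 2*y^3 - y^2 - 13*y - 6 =n^2*(72*y + 72) + n*(26*y^2 + 18*y - 8) + 2*y^3 - 2*y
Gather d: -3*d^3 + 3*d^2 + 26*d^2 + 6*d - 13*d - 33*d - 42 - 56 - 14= -3*d^3 + 29*d^2 - 40*d - 112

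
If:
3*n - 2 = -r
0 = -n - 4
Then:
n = -4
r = 14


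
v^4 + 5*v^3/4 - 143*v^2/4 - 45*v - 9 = (v - 6)*(v + 1/4)*(v + 1)*(v + 6)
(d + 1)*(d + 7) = d^2 + 8*d + 7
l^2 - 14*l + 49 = (l - 7)^2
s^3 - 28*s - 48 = (s - 6)*(s + 2)*(s + 4)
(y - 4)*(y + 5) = y^2 + y - 20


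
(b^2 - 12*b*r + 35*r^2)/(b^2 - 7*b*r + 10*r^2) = (-b + 7*r)/(-b + 2*r)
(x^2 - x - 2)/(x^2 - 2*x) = (x + 1)/x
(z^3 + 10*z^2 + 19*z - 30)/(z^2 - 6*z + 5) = (z^2 + 11*z + 30)/(z - 5)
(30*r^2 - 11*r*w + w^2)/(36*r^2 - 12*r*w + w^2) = (5*r - w)/(6*r - w)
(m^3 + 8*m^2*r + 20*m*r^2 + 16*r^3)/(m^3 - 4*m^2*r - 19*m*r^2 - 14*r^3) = (-m^2 - 6*m*r - 8*r^2)/(-m^2 + 6*m*r + 7*r^2)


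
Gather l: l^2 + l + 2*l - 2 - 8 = l^2 + 3*l - 10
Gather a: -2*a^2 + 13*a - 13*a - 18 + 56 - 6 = 32 - 2*a^2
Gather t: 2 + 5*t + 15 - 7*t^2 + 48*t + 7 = -7*t^2 + 53*t + 24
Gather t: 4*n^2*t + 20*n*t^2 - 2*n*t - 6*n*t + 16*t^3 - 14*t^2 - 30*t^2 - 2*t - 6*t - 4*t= 16*t^3 + t^2*(20*n - 44) + t*(4*n^2 - 8*n - 12)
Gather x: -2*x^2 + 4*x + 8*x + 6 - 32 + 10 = -2*x^2 + 12*x - 16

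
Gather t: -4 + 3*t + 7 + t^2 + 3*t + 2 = t^2 + 6*t + 5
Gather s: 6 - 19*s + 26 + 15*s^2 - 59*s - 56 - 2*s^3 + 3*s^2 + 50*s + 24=-2*s^3 + 18*s^2 - 28*s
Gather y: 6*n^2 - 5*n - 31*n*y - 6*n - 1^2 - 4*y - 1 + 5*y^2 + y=6*n^2 - 11*n + 5*y^2 + y*(-31*n - 3) - 2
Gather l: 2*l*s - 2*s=2*l*s - 2*s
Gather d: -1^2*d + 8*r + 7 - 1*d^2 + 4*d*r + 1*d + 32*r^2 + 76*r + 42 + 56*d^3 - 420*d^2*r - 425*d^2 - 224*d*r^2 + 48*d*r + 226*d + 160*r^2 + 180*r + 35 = 56*d^3 + d^2*(-420*r - 426) + d*(-224*r^2 + 52*r + 226) + 192*r^2 + 264*r + 84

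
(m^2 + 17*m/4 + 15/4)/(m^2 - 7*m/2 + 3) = (4*m^2 + 17*m + 15)/(2*(2*m^2 - 7*m + 6))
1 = 1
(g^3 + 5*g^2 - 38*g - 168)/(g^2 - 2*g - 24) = g + 7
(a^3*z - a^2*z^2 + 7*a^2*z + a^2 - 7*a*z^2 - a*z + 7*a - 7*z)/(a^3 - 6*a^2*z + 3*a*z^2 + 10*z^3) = (a^3*z - a^2*z^2 + 7*a^2*z + a^2 - 7*a*z^2 - a*z + 7*a - 7*z)/(a^3 - 6*a^2*z + 3*a*z^2 + 10*z^3)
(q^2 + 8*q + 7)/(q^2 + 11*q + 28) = (q + 1)/(q + 4)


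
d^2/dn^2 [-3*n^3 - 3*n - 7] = -18*n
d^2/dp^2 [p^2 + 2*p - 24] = 2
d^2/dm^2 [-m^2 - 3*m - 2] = -2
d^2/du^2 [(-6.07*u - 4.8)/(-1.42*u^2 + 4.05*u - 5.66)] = ((35.535 - 51.7164*u)*(1.42*u^2 - 4.05*u + 5.66) + (2.84*u - 4.05)*(5.68*u - 8.1)*(6.07*u + 4.8))/(1.42*u^2 - 4.05*u + 5.66)^3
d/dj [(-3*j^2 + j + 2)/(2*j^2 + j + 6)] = (-5*j^2 - 44*j + 4)/(4*j^4 + 4*j^3 + 25*j^2 + 12*j + 36)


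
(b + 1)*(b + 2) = b^2 + 3*b + 2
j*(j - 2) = j^2 - 2*j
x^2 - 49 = (x - 7)*(x + 7)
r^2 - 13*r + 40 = (r - 8)*(r - 5)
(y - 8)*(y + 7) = y^2 - y - 56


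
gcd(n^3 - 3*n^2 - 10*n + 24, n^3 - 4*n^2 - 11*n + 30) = n^2 + n - 6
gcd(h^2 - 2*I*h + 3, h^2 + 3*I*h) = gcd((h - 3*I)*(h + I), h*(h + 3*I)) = 1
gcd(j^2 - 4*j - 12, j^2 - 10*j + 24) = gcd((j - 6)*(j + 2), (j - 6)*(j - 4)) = j - 6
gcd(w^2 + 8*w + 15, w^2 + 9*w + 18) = w + 3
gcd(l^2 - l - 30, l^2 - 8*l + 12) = l - 6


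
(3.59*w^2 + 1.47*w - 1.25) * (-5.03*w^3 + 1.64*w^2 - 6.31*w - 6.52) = -18.0577*w^5 - 1.5065*w^4 - 13.9546*w^3 - 34.7325*w^2 - 1.6969*w + 8.15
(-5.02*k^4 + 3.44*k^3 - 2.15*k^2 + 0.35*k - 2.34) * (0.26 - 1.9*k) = 9.538*k^5 - 7.8412*k^4 + 4.9794*k^3 - 1.224*k^2 + 4.537*k - 0.6084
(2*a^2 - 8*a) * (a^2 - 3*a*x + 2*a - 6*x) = 2*a^4 - 6*a^3*x - 4*a^3 + 12*a^2*x - 16*a^2 + 48*a*x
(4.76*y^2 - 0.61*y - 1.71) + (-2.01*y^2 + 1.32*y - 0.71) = 2.75*y^2 + 0.71*y - 2.42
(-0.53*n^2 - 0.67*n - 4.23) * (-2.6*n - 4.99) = 1.378*n^3 + 4.3867*n^2 + 14.3413*n + 21.1077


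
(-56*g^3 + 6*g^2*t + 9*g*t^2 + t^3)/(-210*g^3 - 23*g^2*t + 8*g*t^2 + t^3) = (-8*g^2 + 2*g*t + t^2)/(-30*g^2 + g*t + t^2)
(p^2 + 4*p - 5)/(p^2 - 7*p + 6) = (p + 5)/(p - 6)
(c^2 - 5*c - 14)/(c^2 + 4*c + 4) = (c - 7)/(c + 2)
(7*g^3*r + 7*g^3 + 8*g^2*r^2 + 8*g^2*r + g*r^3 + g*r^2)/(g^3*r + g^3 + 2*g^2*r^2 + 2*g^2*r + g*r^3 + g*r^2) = (7*g + r)/(g + r)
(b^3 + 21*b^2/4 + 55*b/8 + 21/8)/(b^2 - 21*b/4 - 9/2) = (2*b^2 + 9*b + 7)/(2*(b - 6))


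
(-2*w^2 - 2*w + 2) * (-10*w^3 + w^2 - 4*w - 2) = 20*w^5 + 18*w^4 - 14*w^3 + 14*w^2 - 4*w - 4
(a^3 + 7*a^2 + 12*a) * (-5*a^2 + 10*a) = -5*a^5 - 25*a^4 + 10*a^3 + 120*a^2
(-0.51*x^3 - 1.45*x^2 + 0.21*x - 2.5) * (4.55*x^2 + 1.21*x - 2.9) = -2.3205*x^5 - 7.2146*x^4 + 0.68*x^3 - 6.9159*x^2 - 3.634*x + 7.25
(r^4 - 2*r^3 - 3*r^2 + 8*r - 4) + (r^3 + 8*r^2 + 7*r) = r^4 - r^3 + 5*r^2 + 15*r - 4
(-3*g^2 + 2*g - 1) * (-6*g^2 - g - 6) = 18*g^4 - 9*g^3 + 22*g^2 - 11*g + 6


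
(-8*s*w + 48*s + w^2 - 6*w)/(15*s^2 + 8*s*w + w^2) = (-8*s*w + 48*s + w^2 - 6*w)/(15*s^2 + 8*s*w + w^2)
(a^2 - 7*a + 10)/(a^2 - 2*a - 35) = (-a^2 + 7*a - 10)/(-a^2 + 2*a + 35)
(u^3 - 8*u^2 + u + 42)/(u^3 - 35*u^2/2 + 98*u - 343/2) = 2*(u^2 - u - 6)/(2*u^2 - 21*u + 49)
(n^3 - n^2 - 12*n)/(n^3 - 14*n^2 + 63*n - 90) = n*(n^2 - n - 12)/(n^3 - 14*n^2 + 63*n - 90)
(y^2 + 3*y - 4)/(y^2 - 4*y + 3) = (y + 4)/(y - 3)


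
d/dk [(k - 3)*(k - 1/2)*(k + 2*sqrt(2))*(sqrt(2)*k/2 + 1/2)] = 2*sqrt(2)*k^3 - 21*sqrt(2)*k^2/4 + 15*k^2/2 - 35*k/2 + 7*sqrt(2)*k/2 - 7*sqrt(2)/2 + 15/4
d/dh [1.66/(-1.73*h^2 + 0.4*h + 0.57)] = (5.7436*h - 0.664)/(-1.73*h^2 + 0.4*h + 0.57)^2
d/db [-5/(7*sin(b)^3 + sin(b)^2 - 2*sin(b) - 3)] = 5*(21*sin(b)^2 + 2*sin(b) - 2)*cos(b)/(7*sin(b)^3 + sin(b)^2 - 2*sin(b) - 3)^2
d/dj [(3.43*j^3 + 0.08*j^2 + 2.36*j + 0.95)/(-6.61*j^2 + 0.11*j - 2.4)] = (-22.6723*j^4 + 0.7546*j^3 - 9.08760000000001*j^2 + 12.175*j - 5.7685)/(43.6921*j^4 - 1.4542*j^3 + 31.7401*j^2 - 0.528*j + 5.76)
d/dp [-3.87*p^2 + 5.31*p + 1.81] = 5.31 - 7.74*p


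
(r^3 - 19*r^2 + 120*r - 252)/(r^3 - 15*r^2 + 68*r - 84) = (r - 6)/(r - 2)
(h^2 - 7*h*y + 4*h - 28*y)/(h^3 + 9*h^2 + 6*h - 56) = (h - 7*y)/(h^2 + 5*h - 14)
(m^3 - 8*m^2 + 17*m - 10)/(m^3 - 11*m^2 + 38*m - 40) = (m - 1)/(m - 4)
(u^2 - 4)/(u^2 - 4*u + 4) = (u + 2)/(u - 2)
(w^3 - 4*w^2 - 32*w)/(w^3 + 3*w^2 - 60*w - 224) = w/(w + 7)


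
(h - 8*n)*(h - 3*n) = h^2 - 11*h*n + 24*n^2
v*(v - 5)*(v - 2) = v^3 - 7*v^2 + 10*v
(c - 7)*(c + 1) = c^2 - 6*c - 7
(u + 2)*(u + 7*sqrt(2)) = u^2 + 2*u + 7*sqrt(2)*u + 14*sqrt(2)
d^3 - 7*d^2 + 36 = (d - 6)*(d - 3)*(d + 2)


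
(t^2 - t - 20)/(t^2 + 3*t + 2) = (t^2 - t - 20)/(t^2 + 3*t + 2)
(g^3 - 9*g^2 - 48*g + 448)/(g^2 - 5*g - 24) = (g^2 - g - 56)/(g + 3)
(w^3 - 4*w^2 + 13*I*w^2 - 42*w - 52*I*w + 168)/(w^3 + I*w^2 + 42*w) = (w^2 + 2*w*(-2 + 3*I) - 24*I)/(w*(w - 6*I))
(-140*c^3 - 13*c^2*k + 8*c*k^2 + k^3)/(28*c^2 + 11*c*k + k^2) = (-20*c^2 + c*k + k^2)/(4*c + k)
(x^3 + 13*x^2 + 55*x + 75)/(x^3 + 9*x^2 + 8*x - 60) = (x^2 + 8*x + 15)/(x^2 + 4*x - 12)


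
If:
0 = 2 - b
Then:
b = 2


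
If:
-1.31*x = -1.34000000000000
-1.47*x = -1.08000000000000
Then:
No Solution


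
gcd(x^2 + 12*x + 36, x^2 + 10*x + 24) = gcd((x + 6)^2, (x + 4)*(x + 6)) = x + 6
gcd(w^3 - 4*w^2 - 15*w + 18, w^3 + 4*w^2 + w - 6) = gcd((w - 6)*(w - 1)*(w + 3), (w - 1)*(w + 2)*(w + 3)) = w^2 + 2*w - 3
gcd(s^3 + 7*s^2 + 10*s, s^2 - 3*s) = s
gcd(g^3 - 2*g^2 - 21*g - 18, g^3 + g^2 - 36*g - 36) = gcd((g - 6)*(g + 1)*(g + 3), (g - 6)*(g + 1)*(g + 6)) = g^2 - 5*g - 6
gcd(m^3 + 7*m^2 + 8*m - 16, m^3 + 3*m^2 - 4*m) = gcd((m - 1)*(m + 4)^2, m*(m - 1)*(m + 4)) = m^2 + 3*m - 4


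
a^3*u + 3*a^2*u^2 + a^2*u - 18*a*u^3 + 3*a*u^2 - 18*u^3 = (a - 3*u)*(a + 6*u)*(a*u + u)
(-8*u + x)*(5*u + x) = -40*u^2 - 3*u*x + x^2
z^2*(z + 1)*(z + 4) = z^4 + 5*z^3 + 4*z^2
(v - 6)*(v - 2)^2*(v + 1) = v^4 - 9*v^3 + 18*v^2 + 4*v - 24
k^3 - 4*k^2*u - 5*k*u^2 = k*(k - 5*u)*(k + u)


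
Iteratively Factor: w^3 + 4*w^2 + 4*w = (w)*(w^2 + 4*w + 4) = w*(w + 2)*(w + 2)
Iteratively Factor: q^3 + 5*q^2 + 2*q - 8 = (q + 4)*(q^2 + q - 2) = (q + 2)*(q + 4)*(q - 1)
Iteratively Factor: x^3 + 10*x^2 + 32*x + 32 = (x + 4)*(x^2 + 6*x + 8) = (x + 2)*(x + 4)*(x + 4)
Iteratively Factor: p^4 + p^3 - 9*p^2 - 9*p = (p)*(p^3 + p^2 - 9*p - 9) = p*(p + 3)*(p^2 - 2*p - 3) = p*(p + 1)*(p + 3)*(p - 3)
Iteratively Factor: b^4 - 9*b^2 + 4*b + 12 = (b + 3)*(b^3 - 3*b^2 + 4) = (b - 2)*(b + 3)*(b^2 - b - 2) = (b - 2)*(b + 1)*(b + 3)*(b - 2)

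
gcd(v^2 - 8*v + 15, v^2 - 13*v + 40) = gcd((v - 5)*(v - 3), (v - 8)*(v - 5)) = v - 5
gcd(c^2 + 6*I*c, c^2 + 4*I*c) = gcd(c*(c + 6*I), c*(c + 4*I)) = c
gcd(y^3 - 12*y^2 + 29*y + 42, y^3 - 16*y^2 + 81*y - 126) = y^2 - 13*y + 42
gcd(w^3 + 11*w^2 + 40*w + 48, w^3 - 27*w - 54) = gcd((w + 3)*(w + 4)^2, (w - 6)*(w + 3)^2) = w + 3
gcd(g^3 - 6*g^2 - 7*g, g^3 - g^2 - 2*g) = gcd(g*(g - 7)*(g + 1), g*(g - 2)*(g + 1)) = g^2 + g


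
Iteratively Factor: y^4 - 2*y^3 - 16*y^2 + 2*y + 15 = (y - 5)*(y^3 + 3*y^2 - y - 3) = (y - 5)*(y + 3)*(y^2 - 1) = (y - 5)*(y + 1)*(y + 3)*(y - 1)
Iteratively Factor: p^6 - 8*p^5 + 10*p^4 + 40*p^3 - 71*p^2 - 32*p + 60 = (p - 1)*(p^5 - 7*p^4 + 3*p^3 + 43*p^2 - 28*p - 60) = (p - 3)*(p - 1)*(p^4 - 4*p^3 - 9*p^2 + 16*p + 20) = (p - 5)*(p - 3)*(p - 1)*(p^3 + p^2 - 4*p - 4) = (p - 5)*(p - 3)*(p - 1)*(p + 2)*(p^2 - p - 2) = (p - 5)*(p - 3)*(p - 2)*(p - 1)*(p + 2)*(p + 1)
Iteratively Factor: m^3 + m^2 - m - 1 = (m + 1)*(m^2 - 1) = (m - 1)*(m + 1)*(m + 1)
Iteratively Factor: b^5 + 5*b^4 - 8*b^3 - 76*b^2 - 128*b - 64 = (b + 1)*(b^4 + 4*b^3 - 12*b^2 - 64*b - 64) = (b + 1)*(b + 2)*(b^3 + 2*b^2 - 16*b - 32) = (b + 1)*(b + 2)*(b + 4)*(b^2 - 2*b - 8) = (b - 4)*(b + 1)*(b + 2)*(b + 4)*(b + 2)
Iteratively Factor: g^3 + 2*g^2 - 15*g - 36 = (g + 3)*(g^2 - g - 12) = (g + 3)^2*(g - 4)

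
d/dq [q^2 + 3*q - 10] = 2*q + 3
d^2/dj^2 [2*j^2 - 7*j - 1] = 4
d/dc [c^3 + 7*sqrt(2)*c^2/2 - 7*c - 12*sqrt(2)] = 3*c^2 + 7*sqrt(2)*c - 7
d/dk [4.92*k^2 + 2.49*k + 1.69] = 9.84*k + 2.49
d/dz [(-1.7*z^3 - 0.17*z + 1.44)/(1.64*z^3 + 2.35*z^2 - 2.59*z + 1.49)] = (-3.995*z^4 + 9.3636*z^3 - 14.2843*z^2 - 6.768*z + 3.4763)/(2.6896*z^6 + 7.708*z^5 - 2.9727*z^4 - 7.2858*z^3 + 13.7111*z^2 - 7.7182*z + 2.2201)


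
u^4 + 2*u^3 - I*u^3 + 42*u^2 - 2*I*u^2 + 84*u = u*(u + 2)*(u - 7*I)*(u + 6*I)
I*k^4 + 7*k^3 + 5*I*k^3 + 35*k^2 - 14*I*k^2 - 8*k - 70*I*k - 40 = (k + 5)*(k - 4*I)*(k - 2*I)*(I*k + 1)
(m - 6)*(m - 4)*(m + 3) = m^3 - 7*m^2 - 6*m + 72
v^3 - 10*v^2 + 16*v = v*(v - 8)*(v - 2)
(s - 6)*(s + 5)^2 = s^3 + 4*s^2 - 35*s - 150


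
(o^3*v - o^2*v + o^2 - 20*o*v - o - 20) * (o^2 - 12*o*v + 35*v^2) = o^5*v - 12*o^4*v^2 - o^4*v + o^4 + 35*o^3*v^3 + 12*o^3*v^2 - 32*o^3*v - o^3 - 35*o^2*v^3 + 275*o^2*v^2 + 12*o^2*v - 20*o^2 - 700*o*v^3 - 35*o*v^2 + 240*o*v - 700*v^2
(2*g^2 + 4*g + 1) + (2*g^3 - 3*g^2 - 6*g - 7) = 2*g^3 - g^2 - 2*g - 6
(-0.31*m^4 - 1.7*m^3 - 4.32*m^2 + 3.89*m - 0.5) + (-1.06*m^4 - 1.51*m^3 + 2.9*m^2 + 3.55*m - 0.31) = -1.37*m^4 - 3.21*m^3 - 1.42*m^2 + 7.44*m - 0.81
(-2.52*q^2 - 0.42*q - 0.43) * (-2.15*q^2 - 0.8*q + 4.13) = 5.418*q^4 + 2.919*q^3 - 9.1471*q^2 - 1.3906*q - 1.7759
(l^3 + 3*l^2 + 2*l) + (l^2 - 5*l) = l^3 + 4*l^2 - 3*l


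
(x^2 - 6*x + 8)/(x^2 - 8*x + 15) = (x^2 - 6*x + 8)/(x^2 - 8*x + 15)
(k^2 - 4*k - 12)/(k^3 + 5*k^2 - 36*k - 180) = (k + 2)/(k^2 + 11*k + 30)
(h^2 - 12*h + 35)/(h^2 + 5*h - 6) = (h^2 - 12*h + 35)/(h^2 + 5*h - 6)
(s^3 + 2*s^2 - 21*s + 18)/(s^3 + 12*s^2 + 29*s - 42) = (s - 3)/(s + 7)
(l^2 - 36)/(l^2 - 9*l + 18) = (l + 6)/(l - 3)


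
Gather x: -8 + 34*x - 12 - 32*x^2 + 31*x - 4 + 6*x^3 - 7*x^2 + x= 6*x^3 - 39*x^2 + 66*x - 24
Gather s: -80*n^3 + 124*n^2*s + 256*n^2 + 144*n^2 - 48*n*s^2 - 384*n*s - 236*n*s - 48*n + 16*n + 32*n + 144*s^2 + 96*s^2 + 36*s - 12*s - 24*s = -80*n^3 + 400*n^2 + s^2*(240 - 48*n) + s*(124*n^2 - 620*n)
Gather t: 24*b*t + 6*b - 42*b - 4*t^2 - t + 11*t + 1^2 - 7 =-36*b - 4*t^2 + t*(24*b + 10) - 6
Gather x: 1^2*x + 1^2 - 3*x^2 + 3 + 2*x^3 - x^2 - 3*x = 2*x^3 - 4*x^2 - 2*x + 4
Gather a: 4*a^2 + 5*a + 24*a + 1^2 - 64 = 4*a^2 + 29*a - 63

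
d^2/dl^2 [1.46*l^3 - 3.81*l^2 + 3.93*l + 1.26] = 8.76*l - 7.62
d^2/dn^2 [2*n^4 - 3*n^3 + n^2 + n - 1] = 24*n^2 - 18*n + 2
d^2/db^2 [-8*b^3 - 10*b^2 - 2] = -48*b - 20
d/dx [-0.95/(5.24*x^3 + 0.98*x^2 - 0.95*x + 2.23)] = (14.934*x^2 + 1.862*x - 0.9025)/(5.24*x^3 + 0.98*x^2 - 0.95*x + 2.23)^2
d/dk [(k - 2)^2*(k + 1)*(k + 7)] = 4*k^3 + 12*k^2 - 42*k + 4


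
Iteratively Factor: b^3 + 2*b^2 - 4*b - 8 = (b + 2)*(b^2 - 4) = (b - 2)*(b + 2)*(b + 2)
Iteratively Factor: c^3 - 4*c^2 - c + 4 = (c - 4)*(c^2 - 1) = (c - 4)*(c + 1)*(c - 1)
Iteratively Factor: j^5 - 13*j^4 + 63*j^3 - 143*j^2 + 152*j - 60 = (j - 1)*(j^4 - 12*j^3 + 51*j^2 - 92*j + 60) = (j - 2)*(j - 1)*(j^3 - 10*j^2 + 31*j - 30) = (j - 5)*(j - 2)*(j - 1)*(j^2 - 5*j + 6) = (j - 5)*(j - 3)*(j - 2)*(j - 1)*(j - 2)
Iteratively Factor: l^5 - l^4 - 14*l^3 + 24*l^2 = (l - 2)*(l^4 + l^3 - 12*l^2) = (l - 3)*(l - 2)*(l^3 + 4*l^2) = (l - 3)*(l - 2)*(l + 4)*(l^2) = l*(l - 3)*(l - 2)*(l + 4)*(l)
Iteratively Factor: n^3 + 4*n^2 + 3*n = (n + 3)*(n^2 + n) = (n + 1)*(n + 3)*(n)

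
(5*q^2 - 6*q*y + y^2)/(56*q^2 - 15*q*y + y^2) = (5*q^2 - 6*q*y + y^2)/(56*q^2 - 15*q*y + y^2)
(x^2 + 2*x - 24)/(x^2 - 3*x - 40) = (-x^2 - 2*x + 24)/(-x^2 + 3*x + 40)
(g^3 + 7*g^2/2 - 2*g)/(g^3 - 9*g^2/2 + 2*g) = (g + 4)/(g - 4)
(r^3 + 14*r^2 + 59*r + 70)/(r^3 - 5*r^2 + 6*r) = (r^3 + 14*r^2 + 59*r + 70)/(r*(r^2 - 5*r + 6))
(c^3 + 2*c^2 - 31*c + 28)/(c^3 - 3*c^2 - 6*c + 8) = (c + 7)/(c + 2)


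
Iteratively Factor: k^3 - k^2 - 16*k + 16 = (k - 4)*(k^2 + 3*k - 4) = (k - 4)*(k - 1)*(k + 4)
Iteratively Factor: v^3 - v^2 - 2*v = (v + 1)*(v^2 - 2*v) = v*(v + 1)*(v - 2)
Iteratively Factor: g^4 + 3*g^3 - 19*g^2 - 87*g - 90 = (g + 3)*(g^3 - 19*g - 30) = (g + 2)*(g + 3)*(g^2 - 2*g - 15) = (g + 2)*(g + 3)^2*(g - 5)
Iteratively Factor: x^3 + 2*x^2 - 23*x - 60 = (x + 3)*(x^2 - x - 20) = (x + 3)*(x + 4)*(x - 5)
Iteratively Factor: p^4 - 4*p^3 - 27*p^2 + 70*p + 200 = (p - 5)*(p^3 + p^2 - 22*p - 40) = (p - 5)^2*(p^2 + 6*p + 8) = (p - 5)^2*(p + 2)*(p + 4)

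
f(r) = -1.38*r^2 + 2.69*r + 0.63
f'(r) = 2.69 - 2.76*r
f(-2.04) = -10.60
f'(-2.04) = 8.32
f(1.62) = 1.37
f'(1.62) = -1.78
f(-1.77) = -8.45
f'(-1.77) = 7.58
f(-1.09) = -3.94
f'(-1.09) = 5.70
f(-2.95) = -19.31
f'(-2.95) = 10.83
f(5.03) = -20.75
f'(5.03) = -11.19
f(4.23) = -12.68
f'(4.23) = -8.98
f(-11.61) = -216.61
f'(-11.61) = 34.73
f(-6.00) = -65.19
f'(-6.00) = 19.25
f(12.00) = -165.81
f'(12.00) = -30.43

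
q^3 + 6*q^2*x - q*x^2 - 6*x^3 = (q - x)*(q + x)*(q + 6*x)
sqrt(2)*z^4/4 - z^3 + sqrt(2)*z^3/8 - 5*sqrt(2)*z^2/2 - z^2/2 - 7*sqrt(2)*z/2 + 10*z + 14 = (z/2 + 1)*(z - 7/2)*(z - 2*sqrt(2))*(sqrt(2)*z/2 + sqrt(2))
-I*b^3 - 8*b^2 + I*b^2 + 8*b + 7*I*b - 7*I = (b - 7*I)*(b - I)*(-I*b + I)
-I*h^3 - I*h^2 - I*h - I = (h + 1)*(h - I)*(-I*h + 1)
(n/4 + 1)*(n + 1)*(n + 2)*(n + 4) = n^4/4 + 11*n^3/4 + 21*n^2/2 + 16*n + 8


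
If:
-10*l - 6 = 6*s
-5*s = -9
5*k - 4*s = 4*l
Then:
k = 12/125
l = -42/25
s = 9/5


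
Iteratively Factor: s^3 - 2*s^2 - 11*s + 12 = (s - 1)*(s^2 - s - 12) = (s - 1)*(s + 3)*(s - 4)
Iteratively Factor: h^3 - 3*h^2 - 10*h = (h + 2)*(h^2 - 5*h) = (h - 5)*(h + 2)*(h)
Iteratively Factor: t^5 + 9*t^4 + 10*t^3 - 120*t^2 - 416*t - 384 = (t - 4)*(t^4 + 13*t^3 + 62*t^2 + 128*t + 96) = (t - 4)*(t + 2)*(t^3 + 11*t^2 + 40*t + 48) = (t - 4)*(t + 2)*(t + 4)*(t^2 + 7*t + 12) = (t - 4)*(t + 2)*(t + 4)^2*(t + 3)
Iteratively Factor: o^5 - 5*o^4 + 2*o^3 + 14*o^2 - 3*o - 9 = (o - 3)*(o^4 - 2*o^3 - 4*o^2 + 2*o + 3) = (o - 3)^2*(o^3 + o^2 - o - 1) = (o - 3)^2*(o + 1)*(o^2 - 1) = (o - 3)^2*(o + 1)^2*(o - 1)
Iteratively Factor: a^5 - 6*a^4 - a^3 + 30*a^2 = (a - 5)*(a^4 - a^3 - 6*a^2) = a*(a - 5)*(a^3 - a^2 - 6*a) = a*(a - 5)*(a - 3)*(a^2 + 2*a) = a^2*(a - 5)*(a - 3)*(a + 2)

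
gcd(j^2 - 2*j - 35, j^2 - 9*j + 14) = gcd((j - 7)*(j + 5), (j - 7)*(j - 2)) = j - 7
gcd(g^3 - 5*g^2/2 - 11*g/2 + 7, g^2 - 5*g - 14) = g + 2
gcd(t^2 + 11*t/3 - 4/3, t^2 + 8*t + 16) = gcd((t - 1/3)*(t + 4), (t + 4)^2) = t + 4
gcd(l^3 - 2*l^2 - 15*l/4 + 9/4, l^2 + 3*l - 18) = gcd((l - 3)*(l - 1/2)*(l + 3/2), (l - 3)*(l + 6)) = l - 3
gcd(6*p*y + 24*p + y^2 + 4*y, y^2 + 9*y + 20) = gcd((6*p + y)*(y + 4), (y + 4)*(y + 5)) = y + 4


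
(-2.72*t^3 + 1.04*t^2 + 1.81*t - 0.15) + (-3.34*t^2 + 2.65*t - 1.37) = -2.72*t^3 - 2.3*t^2 + 4.46*t - 1.52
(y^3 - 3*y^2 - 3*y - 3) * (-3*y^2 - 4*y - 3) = -3*y^5 + 5*y^4 + 18*y^3 + 30*y^2 + 21*y + 9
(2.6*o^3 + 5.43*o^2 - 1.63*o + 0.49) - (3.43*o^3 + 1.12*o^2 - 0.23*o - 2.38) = -0.83*o^3 + 4.31*o^2 - 1.4*o + 2.87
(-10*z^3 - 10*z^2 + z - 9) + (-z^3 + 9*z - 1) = -11*z^3 - 10*z^2 + 10*z - 10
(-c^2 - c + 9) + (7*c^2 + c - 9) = 6*c^2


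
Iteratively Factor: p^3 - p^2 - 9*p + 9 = (p - 1)*(p^2 - 9) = (p - 1)*(p + 3)*(p - 3)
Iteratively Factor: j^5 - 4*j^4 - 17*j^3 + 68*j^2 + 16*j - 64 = (j - 1)*(j^4 - 3*j^3 - 20*j^2 + 48*j + 64) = (j - 1)*(j + 1)*(j^3 - 4*j^2 - 16*j + 64) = (j - 4)*(j - 1)*(j + 1)*(j^2 - 16) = (j - 4)^2*(j - 1)*(j + 1)*(j + 4)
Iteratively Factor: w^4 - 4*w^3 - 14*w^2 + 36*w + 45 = (w + 3)*(w^3 - 7*w^2 + 7*w + 15) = (w + 1)*(w + 3)*(w^2 - 8*w + 15) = (w - 3)*(w + 1)*(w + 3)*(w - 5)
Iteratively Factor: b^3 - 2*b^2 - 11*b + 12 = (b - 4)*(b^2 + 2*b - 3) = (b - 4)*(b - 1)*(b + 3)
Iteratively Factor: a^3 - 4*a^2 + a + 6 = (a + 1)*(a^2 - 5*a + 6) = (a - 3)*(a + 1)*(a - 2)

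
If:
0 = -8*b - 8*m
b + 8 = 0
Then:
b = -8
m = 8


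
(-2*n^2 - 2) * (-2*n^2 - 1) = 4*n^4 + 6*n^2 + 2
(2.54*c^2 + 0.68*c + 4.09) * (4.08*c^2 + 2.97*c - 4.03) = 10.3632*c^4 + 10.3182*c^3 + 8.4706*c^2 + 9.4069*c - 16.4827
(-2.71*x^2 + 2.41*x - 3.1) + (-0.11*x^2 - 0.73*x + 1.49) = -2.82*x^2 + 1.68*x - 1.61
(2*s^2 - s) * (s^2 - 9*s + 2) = 2*s^4 - 19*s^3 + 13*s^2 - 2*s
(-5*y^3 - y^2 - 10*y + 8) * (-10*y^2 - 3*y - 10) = 50*y^5 + 25*y^4 + 153*y^3 - 40*y^2 + 76*y - 80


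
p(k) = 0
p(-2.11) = 0.00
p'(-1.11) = 0.00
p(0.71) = 0.00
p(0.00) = 0.00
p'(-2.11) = 0.00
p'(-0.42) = 0.00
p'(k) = 0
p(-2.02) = 0.00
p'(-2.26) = 0.00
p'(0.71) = 0.00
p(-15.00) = 0.00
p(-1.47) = 0.00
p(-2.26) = 0.00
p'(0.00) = 0.00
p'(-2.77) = 0.00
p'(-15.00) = 0.00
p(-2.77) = 0.00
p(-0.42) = 0.00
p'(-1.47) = 0.00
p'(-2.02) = 0.00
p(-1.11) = 0.00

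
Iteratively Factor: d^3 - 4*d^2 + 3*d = (d - 3)*(d^2 - d) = (d - 3)*(d - 1)*(d)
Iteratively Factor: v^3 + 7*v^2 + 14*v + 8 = (v + 2)*(v^2 + 5*v + 4) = (v + 1)*(v + 2)*(v + 4)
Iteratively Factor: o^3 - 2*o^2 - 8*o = (o)*(o^2 - 2*o - 8) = o*(o - 4)*(o + 2)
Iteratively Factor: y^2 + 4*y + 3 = (y + 1)*(y + 3)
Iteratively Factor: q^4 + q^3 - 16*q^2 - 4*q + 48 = (q - 2)*(q^3 + 3*q^2 - 10*q - 24) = (q - 2)*(q + 4)*(q^2 - q - 6) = (q - 2)*(q + 2)*(q + 4)*(q - 3)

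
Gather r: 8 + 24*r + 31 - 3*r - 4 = 21*r + 35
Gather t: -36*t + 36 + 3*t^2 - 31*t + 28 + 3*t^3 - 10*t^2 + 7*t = 3*t^3 - 7*t^2 - 60*t + 64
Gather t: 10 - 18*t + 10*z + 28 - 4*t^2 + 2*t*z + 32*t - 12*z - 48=-4*t^2 + t*(2*z + 14) - 2*z - 10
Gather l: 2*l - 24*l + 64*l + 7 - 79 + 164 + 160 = 42*l + 252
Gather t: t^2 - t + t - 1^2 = t^2 - 1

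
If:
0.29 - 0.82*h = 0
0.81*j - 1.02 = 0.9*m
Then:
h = 0.35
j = 1.11111111111111*m + 1.25925925925926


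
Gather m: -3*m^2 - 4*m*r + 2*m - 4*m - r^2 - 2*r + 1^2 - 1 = -3*m^2 + m*(-4*r - 2) - r^2 - 2*r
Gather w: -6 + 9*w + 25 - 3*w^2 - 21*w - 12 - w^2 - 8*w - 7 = -4*w^2 - 20*w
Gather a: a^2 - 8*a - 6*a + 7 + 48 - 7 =a^2 - 14*a + 48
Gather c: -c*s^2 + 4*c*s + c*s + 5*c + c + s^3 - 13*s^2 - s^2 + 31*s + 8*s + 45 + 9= c*(-s^2 + 5*s + 6) + s^3 - 14*s^2 + 39*s + 54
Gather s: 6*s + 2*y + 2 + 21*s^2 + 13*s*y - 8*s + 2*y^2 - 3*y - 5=21*s^2 + s*(13*y - 2) + 2*y^2 - y - 3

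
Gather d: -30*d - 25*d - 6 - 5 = -55*d - 11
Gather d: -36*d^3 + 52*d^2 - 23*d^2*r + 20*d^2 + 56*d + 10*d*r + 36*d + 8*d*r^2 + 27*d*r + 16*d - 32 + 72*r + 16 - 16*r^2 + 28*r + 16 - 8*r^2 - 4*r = -36*d^3 + d^2*(72 - 23*r) + d*(8*r^2 + 37*r + 108) - 24*r^2 + 96*r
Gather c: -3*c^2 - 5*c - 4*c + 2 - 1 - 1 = -3*c^2 - 9*c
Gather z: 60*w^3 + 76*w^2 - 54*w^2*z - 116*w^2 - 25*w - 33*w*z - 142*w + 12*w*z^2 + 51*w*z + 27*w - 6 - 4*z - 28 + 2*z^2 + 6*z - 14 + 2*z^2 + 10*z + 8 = 60*w^3 - 40*w^2 - 140*w + z^2*(12*w + 4) + z*(-54*w^2 + 18*w + 12) - 40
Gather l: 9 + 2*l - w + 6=2*l - w + 15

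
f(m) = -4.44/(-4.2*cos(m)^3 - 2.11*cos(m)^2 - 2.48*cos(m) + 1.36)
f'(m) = -4.44*(-12.6*sin(m)*cos(m)^2 - 4.22*sin(m)*cos(m) - 2.48*sin(m))/(-4.2*cos(m)^3 - 2.11*cos(m)^2 - 2.48*cos(m) + 1.36)^2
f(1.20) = 285.95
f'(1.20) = 97209.12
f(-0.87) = 1.98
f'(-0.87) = -7.04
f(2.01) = -1.88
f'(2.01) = 2.15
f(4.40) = -2.17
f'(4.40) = -2.40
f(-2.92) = -0.78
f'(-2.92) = -0.31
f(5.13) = 16.26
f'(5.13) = -340.82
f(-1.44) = -4.48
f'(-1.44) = -14.53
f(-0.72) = 1.28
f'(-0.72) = -3.09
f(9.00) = -0.88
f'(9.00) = 0.65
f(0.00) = 0.60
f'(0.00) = 0.00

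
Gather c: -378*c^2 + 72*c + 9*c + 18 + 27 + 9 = -378*c^2 + 81*c + 54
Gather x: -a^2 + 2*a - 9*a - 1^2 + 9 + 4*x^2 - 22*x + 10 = -a^2 - 7*a + 4*x^2 - 22*x + 18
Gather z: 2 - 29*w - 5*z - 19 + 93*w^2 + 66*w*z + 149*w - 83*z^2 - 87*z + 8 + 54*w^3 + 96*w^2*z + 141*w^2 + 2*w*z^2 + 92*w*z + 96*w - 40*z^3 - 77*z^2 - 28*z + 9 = 54*w^3 + 234*w^2 + 216*w - 40*z^3 + z^2*(2*w - 160) + z*(96*w^2 + 158*w - 120)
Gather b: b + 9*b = 10*b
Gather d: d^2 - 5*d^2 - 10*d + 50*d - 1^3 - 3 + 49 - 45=-4*d^2 + 40*d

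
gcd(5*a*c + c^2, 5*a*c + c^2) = 5*a*c + c^2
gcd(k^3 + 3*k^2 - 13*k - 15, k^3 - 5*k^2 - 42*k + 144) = k - 3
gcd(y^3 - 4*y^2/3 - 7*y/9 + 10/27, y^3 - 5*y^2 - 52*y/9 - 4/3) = y + 2/3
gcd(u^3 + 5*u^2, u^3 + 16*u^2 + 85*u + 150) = u + 5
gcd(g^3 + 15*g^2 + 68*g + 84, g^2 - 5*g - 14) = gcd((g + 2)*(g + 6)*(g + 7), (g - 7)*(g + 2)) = g + 2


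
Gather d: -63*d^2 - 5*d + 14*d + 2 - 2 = -63*d^2 + 9*d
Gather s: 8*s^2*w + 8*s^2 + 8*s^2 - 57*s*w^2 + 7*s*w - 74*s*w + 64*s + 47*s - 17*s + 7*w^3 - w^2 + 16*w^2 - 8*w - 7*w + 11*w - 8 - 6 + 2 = s^2*(8*w + 16) + s*(-57*w^2 - 67*w + 94) + 7*w^3 + 15*w^2 - 4*w - 12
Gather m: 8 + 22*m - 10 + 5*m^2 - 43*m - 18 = 5*m^2 - 21*m - 20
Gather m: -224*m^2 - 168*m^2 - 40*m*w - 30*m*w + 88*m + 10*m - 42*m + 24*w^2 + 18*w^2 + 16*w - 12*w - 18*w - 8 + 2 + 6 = -392*m^2 + m*(56 - 70*w) + 42*w^2 - 14*w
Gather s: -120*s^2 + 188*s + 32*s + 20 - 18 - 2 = -120*s^2 + 220*s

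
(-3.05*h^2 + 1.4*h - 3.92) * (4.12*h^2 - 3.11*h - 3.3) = -12.566*h^4 + 15.2535*h^3 - 10.4394*h^2 + 7.5712*h + 12.936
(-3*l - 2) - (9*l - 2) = -12*l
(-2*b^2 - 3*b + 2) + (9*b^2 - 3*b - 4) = 7*b^2 - 6*b - 2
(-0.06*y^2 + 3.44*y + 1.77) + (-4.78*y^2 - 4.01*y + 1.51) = -4.84*y^2 - 0.57*y + 3.28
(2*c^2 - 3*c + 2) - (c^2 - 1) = c^2 - 3*c + 3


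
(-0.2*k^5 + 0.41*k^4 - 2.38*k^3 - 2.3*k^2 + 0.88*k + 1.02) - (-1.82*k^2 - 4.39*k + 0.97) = -0.2*k^5 + 0.41*k^4 - 2.38*k^3 - 0.48*k^2 + 5.27*k + 0.05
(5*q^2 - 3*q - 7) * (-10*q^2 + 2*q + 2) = -50*q^4 + 40*q^3 + 74*q^2 - 20*q - 14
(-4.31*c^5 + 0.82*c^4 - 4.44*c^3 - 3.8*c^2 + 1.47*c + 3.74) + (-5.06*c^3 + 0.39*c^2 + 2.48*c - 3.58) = -4.31*c^5 + 0.82*c^4 - 9.5*c^3 - 3.41*c^2 + 3.95*c + 0.16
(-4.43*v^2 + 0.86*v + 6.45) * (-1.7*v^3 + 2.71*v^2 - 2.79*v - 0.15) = 7.531*v^5 - 13.4673*v^4 + 3.7253*v^3 + 15.7446*v^2 - 18.1245*v - 0.9675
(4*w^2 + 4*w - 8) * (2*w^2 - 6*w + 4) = 8*w^4 - 16*w^3 - 24*w^2 + 64*w - 32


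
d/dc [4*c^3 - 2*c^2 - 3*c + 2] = 12*c^2 - 4*c - 3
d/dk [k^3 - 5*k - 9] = 3*k^2 - 5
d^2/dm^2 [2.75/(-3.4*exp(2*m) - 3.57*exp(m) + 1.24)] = (-2.75*(6.8*exp(m) + 3.57)*(13.6*exp(m) + 7.14)*exp(m) + (37.4*exp(m) + 9.8175)*(3.4*exp(2*m) + 3.57*exp(m) - 1.24))*exp(m)/(3.4*exp(2*m) + 3.57*exp(m) - 1.24)^3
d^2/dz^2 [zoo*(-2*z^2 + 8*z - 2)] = zoo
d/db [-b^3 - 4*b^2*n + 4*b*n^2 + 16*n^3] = -3*b^2 - 8*b*n + 4*n^2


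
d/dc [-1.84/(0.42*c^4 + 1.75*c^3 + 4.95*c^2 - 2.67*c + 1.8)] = (3.0912*c^3 + 9.66*c^2 + 18.216*c - 4.9128)/(0.42*c^4 + 1.75*c^3 + 4.95*c^2 - 2.67*c + 1.8)^2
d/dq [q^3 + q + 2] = 3*q^2 + 1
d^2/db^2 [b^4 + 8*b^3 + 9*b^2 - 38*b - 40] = 12*b^2 + 48*b + 18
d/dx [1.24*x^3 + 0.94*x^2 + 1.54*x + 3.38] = 3.72*x^2 + 1.88*x + 1.54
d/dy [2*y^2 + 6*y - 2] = 4*y + 6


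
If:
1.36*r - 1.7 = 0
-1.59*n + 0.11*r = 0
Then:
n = 0.09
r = 1.25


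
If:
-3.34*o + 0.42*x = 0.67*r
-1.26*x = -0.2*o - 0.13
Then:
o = 6.3*x - 0.65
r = 3.24029850746269 - 30.7791044776119*x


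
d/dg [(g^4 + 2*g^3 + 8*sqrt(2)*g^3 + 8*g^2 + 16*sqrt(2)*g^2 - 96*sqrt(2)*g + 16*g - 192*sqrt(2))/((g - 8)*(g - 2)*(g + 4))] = (g^6 - 12*g^5 - 92*g^4 - 64*sqrt(2)*g^4 - 192*sqrt(2)*g^3 + 128*g^3 + 288*g^2 + 1152*sqrt(2)*g^2 - 256*sqrt(2)*g + 1024*g - 10752*sqrt(2) + 1024)/(g^6 - 12*g^5 - 12*g^4 + 416*g^3 - 192*g^2 - 3072*g + 4096)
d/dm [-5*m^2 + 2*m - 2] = 2 - 10*m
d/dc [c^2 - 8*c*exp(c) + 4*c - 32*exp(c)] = -8*c*exp(c) + 2*c - 40*exp(c) + 4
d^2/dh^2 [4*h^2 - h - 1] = 8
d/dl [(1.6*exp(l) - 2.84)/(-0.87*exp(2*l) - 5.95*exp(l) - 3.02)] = (1.392*exp(2*l) - 4.9416*exp(l) - 21.73)*exp(l)/(0.7569*exp(4*l) + 10.353*exp(3*l) + 40.6573*exp(2*l) + 35.938*exp(l) + 9.1204)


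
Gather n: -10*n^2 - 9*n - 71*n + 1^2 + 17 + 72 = -10*n^2 - 80*n + 90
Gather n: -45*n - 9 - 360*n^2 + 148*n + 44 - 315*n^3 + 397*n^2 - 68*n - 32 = -315*n^3 + 37*n^2 + 35*n + 3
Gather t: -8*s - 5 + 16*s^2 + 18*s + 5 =16*s^2 + 10*s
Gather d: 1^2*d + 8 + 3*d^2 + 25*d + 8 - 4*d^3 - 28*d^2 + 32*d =-4*d^3 - 25*d^2 + 58*d + 16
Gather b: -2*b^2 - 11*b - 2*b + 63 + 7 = -2*b^2 - 13*b + 70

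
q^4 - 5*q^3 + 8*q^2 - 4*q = q*(q - 2)^2*(q - 1)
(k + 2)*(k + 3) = k^2 + 5*k + 6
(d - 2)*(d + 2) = d^2 - 4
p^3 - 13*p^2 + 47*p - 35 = (p - 7)*(p - 5)*(p - 1)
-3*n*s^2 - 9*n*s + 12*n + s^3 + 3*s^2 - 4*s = (-3*n + s)*(s - 1)*(s + 4)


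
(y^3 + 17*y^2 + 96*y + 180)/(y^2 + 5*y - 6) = (y^2 + 11*y + 30)/(y - 1)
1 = 1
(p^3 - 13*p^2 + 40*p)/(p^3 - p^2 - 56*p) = (p - 5)/(p + 7)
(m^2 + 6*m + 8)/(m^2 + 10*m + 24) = (m + 2)/(m + 6)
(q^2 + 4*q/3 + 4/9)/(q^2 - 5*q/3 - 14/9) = (3*q + 2)/(3*q - 7)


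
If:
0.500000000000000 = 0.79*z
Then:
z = 0.63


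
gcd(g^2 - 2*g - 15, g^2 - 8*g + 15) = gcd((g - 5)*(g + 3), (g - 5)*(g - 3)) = g - 5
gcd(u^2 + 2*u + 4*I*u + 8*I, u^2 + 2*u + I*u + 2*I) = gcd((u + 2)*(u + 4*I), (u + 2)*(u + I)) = u + 2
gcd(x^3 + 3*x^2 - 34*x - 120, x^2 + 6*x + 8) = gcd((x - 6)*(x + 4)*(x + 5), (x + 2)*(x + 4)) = x + 4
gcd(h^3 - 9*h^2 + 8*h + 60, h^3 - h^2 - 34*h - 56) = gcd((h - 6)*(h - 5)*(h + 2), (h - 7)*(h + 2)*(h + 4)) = h + 2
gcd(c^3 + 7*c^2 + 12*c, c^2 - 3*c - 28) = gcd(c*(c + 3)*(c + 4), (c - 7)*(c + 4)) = c + 4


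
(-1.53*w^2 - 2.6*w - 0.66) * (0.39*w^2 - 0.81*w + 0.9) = -0.5967*w^4 + 0.2253*w^3 + 0.4716*w^2 - 1.8054*w - 0.594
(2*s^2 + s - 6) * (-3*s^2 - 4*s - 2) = -6*s^4 - 11*s^3 + 10*s^2 + 22*s + 12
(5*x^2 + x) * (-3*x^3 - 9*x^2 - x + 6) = -15*x^5 - 48*x^4 - 14*x^3 + 29*x^2 + 6*x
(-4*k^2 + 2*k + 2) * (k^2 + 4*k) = -4*k^4 - 14*k^3 + 10*k^2 + 8*k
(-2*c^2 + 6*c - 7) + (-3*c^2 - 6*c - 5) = -5*c^2 - 12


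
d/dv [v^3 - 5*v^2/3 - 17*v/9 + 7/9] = 3*v^2 - 10*v/3 - 17/9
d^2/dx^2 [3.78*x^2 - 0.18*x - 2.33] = 7.56000000000000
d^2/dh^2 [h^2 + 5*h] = 2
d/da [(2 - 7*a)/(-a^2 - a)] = (-7*a^2 + 4*a + 2)/(a^2*(a^2 + 2*a + 1))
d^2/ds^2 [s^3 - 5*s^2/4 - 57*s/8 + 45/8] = 6*s - 5/2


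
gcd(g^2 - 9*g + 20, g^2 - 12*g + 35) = g - 5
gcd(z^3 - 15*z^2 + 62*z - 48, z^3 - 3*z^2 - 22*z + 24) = z^2 - 7*z + 6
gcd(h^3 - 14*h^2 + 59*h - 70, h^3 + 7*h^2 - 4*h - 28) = h - 2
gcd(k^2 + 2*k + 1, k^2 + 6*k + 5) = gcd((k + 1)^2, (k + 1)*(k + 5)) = k + 1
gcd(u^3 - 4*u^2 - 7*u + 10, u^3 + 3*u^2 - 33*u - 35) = u - 5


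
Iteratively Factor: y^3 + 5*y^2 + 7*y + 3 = (y + 3)*(y^2 + 2*y + 1) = (y + 1)*(y + 3)*(y + 1)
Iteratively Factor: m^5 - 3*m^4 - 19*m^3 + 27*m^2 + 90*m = (m + 3)*(m^4 - 6*m^3 - m^2 + 30*m) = (m + 2)*(m + 3)*(m^3 - 8*m^2 + 15*m) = (m - 5)*(m + 2)*(m + 3)*(m^2 - 3*m) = m*(m - 5)*(m + 2)*(m + 3)*(m - 3)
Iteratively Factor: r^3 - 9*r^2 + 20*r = (r)*(r^2 - 9*r + 20) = r*(r - 4)*(r - 5)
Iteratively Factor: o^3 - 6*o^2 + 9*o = (o)*(o^2 - 6*o + 9) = o*(o - 3)*(o - 3)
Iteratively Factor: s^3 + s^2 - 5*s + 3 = (s + 3)*(s^2 - 2*s + 1) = (s - 1)*(s + 3)*(s - 1)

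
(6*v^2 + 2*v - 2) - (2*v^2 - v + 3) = 4*v^2 + 3*v - 5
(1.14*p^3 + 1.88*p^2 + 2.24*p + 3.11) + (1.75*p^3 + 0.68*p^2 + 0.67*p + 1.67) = 2.89*p^3 + 2.56*p^2 + 2.91*p + 4.78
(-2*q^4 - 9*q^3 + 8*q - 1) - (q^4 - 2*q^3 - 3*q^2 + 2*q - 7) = -3*q^4 - 7*q^3 + 3*q^2 + 6*q + 6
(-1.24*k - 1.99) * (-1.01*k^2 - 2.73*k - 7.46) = 1.2524*k^3 + 5.3951*k^2 + 14.6831*k + 14.8454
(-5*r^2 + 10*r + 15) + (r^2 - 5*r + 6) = -4*r^2 + 5*r + 21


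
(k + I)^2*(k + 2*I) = k^3 + 4*I*k^2 - 5*k - 2*I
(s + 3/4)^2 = s^2 + 3*s/2 + 9/16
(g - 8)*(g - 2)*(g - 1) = g^3 - 11*g^2 + 26*g - 16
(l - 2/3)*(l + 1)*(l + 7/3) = l^3 + 8*l^2/3 + l/9 - 14/9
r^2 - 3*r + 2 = (r - 2)*(r - 1)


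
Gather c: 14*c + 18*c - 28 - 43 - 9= 32*c - 80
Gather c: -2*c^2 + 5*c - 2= -2*c^2 + 5*c - 2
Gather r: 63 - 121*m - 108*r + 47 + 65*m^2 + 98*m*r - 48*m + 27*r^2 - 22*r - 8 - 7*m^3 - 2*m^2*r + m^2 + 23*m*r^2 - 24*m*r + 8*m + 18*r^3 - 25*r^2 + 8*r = -7*m^3 + 66*m^2 - 161*m + 18*r^3 + r^2*(23*m + 2) + r*(-2*m^2 + 74*m - 122) + 102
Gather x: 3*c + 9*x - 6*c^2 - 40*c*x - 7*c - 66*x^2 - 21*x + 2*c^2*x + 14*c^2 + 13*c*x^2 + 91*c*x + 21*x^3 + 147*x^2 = 8*c^2 - 4*c + 21*x^3 + x^2*(13*c + 81) + x*(2*c^2 + 51*c - 12)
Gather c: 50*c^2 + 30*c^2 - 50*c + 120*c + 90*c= 80*c^2 + 160*c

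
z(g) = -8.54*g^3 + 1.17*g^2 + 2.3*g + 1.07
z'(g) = -25.62*g^2 + 2.34*g + 2.3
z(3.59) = -370.73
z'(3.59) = -319.49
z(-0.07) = 0.92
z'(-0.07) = 2.01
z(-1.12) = 11.96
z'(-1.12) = -32.46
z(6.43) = -2206.11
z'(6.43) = -1041.91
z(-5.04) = 1112.52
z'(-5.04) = -660.28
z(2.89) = -188.65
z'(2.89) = -204.92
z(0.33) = 1.65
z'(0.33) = 0.28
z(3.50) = -342.70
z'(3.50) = -303.36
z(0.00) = 1.07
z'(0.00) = 2.30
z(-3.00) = 235.28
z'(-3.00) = -235.30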